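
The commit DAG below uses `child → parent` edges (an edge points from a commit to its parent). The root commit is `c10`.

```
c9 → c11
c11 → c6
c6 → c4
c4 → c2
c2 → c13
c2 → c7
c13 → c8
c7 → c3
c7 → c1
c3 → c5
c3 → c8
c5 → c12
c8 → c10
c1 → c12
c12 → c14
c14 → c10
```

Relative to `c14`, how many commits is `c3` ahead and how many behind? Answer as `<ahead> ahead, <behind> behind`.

4 ahead, 0 behind

Reachable from c3: {c10, c12, c14, c3, c5, c8}.
Reachable from c14: {c10, c14}.
Only in c3's history (ahead): {c12, c3, c5, c8} — 4.
Only in c14's history (behind): {} — 0.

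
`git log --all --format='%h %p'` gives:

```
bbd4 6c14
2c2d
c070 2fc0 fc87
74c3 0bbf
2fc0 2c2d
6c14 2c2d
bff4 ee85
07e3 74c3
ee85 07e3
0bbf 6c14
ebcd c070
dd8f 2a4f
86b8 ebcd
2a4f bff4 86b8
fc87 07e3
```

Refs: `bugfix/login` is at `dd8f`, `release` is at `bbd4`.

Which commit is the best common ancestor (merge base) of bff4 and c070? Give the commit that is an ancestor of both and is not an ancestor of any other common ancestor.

Ancestors of bff4: {07e3, 0bbf, 2c2d, 6c14, 74c3, bff4, ee85}.
Ancestors of c070: {07e3, 0bbf, 2c2d, 2fc0, 6c14, 74c3, c070, fc87}.
Common ancestors: {07e3, 0bbf, 2c2d, 6c14, 74c3}.
Among these, 07e3 is not an ancestor of any other common ancestor — it is the merge base.

07e3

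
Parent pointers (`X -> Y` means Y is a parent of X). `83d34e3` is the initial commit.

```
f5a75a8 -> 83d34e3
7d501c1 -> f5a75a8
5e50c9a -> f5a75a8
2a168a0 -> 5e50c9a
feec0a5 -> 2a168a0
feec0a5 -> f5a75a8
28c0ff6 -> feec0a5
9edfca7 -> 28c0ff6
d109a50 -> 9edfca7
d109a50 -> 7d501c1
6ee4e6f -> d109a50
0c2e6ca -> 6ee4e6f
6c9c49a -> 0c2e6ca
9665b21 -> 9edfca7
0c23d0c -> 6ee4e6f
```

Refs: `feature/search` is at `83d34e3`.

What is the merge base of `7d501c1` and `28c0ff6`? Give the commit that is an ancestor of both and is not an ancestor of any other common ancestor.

f5a75a8

Ancestors of 7d501c1: {7d501c1, 83d34e3, f5a75a8}.
Ancestors of 28c0ff6: {28c0ff6, 2a168a0, 5e50c9a, 83d34e3, f5a75a8, feec0a5}.
Common ancestors: {83d34e3, f5a75a8}.
Among these, f5a75a8 is not an ancestor of any other common ancestor — it is the merge base.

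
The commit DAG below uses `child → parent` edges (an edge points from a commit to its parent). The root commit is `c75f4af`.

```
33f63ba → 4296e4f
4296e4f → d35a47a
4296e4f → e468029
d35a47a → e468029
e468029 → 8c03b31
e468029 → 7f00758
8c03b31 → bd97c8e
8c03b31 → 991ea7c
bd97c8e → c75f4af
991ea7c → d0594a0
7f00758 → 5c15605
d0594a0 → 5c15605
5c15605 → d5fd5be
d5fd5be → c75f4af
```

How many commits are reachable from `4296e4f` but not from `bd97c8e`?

Reachable from 4296e4f: {4296e4f, 5c15605, 7f00758, 8c03b31, 991ea7c, bd97c8e, c75f4af, d0594a0, d35a47a, d5fd5be, e468029}.
Reachable from bd97c8e: {bd97c8e, c75f4af}.
In 4296e4f's history but not bd97c8e's: {4296e4f, 5c15605, 7f00758, 8c03b31, 991ea7c, d0594a0, d35a47a, d5fd5be, e468029} — 9 commits.

9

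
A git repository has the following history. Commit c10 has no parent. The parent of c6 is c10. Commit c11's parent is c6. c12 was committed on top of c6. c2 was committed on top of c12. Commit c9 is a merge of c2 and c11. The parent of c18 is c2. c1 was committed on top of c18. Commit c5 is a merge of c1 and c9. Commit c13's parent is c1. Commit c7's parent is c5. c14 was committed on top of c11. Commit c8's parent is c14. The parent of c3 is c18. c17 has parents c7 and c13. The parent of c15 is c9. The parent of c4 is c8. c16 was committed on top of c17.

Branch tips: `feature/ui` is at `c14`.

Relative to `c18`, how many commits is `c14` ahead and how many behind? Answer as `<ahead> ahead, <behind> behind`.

2 ahead, 3 behind

Reachable from c14: {c10, c11, c14, c6}.
Reachable from c18: {c10, c12, c18, c2, c6}.
Only in c14's history (ahead): {c11, c14} — 2.
Only in c18's history (behind): {c12, c18, c2} — 3.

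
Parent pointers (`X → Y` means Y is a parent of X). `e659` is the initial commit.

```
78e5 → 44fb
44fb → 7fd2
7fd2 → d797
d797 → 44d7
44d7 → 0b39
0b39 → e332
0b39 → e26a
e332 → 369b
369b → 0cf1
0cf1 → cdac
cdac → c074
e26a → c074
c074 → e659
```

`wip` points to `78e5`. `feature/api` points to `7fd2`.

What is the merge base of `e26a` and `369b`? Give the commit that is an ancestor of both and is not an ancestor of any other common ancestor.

Ancestors of e26a: {c074, e26a, e659}.
Ancestors of 369b: {0cf1, 369b, c074, cdac, e659}.
Common ancestors: {c074, e659}.
Among these, c074 is not an ancestor of any other common ancestor — it is the merge base.

c074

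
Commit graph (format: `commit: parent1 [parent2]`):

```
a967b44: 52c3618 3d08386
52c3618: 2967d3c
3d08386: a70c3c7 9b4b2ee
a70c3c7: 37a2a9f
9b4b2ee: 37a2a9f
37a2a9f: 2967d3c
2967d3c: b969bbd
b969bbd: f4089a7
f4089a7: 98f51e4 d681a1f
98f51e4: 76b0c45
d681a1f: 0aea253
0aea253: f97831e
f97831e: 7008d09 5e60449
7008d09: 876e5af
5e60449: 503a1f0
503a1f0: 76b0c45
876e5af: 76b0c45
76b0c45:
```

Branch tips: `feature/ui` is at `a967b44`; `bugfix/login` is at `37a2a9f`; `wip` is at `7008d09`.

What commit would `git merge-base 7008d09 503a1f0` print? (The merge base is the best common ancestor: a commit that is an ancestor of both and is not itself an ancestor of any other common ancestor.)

Ancestors of 7008d09: {7008d09, 76b0c45, 876e5af}.
Ancestors of 503a1f0: {503a1f0, 76b0c45}.
Common ancestors: {76b0c45}.
The only common ancestor is 76b0c45, so it is the merge base.

76b0c45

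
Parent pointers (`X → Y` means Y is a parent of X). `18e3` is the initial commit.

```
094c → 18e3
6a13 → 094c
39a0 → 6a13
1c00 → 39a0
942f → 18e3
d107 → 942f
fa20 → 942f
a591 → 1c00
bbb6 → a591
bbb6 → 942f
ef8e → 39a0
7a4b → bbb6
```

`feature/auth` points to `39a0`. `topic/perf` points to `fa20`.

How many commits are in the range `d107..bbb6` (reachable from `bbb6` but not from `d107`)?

6

Reachable from bbb6: {094c, 18e3, 1c00, 39a0, 6a13, 942f, a591, bbb6}.
Reachable from d107: {18e3, 942f, d107}.
In bbb6's history but not d107's: {094c, 1c00, 39a0, 6a13, a591, bbb6} — 6 commits.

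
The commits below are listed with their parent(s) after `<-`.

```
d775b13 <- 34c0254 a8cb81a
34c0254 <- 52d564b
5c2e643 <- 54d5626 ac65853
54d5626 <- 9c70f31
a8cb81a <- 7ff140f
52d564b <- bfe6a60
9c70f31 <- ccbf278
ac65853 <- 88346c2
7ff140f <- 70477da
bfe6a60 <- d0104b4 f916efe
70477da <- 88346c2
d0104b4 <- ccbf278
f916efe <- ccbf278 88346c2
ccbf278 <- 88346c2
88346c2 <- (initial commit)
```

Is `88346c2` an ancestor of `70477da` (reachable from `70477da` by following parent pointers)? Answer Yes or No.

Yes

Ancestors of 70477da (commits reachable by following parents): {70477da, 88346c2}.
88346c2 is in that set, so it is an ancestor of 70477da.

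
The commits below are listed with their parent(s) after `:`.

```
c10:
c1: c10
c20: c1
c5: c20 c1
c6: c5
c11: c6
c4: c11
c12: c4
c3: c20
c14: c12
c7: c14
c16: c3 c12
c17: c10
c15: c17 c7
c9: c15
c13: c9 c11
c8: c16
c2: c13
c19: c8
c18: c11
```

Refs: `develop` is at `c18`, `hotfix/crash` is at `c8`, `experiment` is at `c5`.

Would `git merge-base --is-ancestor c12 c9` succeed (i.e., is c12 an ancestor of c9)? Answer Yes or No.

Yes

Ancestors of c9 (commits reachable by following parents): {c1, c10, c11, c12, c14, c15, c17, c20, c4, c5, c6, c7, c9}.
c12 is in that set, so it is an ancestor of c9.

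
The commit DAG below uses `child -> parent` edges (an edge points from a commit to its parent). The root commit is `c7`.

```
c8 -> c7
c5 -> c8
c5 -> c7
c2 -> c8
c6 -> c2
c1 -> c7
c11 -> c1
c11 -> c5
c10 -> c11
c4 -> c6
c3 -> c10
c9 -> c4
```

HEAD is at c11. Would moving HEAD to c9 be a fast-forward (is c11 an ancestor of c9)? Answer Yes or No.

No

A fast-forward from c11 to c9 is possible iff c11 is an ancestor of c9.
Ancestors of c9: {c2, c4, c6, c7, c8, c9}.
c11 is not among them, so fast-forward is not possible.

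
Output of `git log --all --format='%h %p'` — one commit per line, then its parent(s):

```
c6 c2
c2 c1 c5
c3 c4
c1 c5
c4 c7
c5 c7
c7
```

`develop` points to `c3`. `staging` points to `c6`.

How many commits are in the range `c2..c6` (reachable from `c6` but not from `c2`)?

Reachable from c6: {c1, c2, c5, c6, c7}.
Reachable from c2: {c1, c2, c5, c7}.
In c6's history but not c2's: {c6} — 1 commit.

1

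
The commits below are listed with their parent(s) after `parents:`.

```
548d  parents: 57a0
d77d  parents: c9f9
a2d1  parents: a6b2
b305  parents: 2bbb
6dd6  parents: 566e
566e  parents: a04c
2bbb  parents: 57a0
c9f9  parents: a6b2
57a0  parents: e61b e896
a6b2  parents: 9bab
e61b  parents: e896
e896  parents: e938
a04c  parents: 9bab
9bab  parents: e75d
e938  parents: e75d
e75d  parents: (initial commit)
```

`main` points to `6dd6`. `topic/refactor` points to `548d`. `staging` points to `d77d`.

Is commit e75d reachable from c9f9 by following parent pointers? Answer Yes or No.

Ancestors of c9f9 (commits reachable by following parents): {9bab, a6b2, c9f9, e75d}.
e75d is in that set, so it is an ancestor of c9f9.

Yes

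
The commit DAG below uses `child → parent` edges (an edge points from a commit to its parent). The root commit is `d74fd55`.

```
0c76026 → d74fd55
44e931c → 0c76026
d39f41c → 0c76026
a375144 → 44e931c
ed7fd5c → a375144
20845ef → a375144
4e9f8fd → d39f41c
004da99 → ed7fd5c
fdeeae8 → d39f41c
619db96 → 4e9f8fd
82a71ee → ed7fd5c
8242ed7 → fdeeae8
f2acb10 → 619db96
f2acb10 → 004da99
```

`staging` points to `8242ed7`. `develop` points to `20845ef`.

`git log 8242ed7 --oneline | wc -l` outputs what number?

Walking parent pointers from 8242ed7: reachable set = {0c76026, 8242ed7, d39f41c, d74fd55, fdeeae8}.
That is 5 commits.

5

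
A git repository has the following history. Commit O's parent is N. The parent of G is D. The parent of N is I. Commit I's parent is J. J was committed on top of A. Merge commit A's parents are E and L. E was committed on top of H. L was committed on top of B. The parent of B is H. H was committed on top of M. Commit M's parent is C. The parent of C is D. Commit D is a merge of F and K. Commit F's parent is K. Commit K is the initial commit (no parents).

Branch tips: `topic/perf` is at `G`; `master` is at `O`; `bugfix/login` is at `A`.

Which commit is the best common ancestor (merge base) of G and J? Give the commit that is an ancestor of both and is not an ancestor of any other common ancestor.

Ancestors of G: {D, F, G, K}.
Ancestors of J: {A, B, C, D, E, F, H, J, K, L, M}.
Common ancestors: {D, F, K}.
Among these, D is not an ancestor of any other common ancestor — it is the merge base.

D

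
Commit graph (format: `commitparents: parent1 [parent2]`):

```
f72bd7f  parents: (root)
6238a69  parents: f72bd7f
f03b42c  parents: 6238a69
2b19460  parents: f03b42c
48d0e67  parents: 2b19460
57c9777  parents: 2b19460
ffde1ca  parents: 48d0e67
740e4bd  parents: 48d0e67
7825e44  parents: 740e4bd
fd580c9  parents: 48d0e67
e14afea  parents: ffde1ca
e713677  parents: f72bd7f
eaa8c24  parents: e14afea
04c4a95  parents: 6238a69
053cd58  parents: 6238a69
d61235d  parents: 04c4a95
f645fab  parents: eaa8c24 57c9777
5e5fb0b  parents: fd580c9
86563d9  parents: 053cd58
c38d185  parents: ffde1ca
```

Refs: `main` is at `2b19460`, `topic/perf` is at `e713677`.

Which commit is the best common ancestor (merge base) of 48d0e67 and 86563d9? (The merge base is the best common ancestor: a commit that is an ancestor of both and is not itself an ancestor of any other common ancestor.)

6238a69

Ancestors of 48d0e67: {2b19460, 48d0e67, 6238a69, f03b42c, f72bd7f}.
Ancestors of 86563d9: {053cd58, 6238a69, 86563d9, f72bd7f}.
Common ancestors: {6238a69, f72bd7f}.
Among these, 6238a69 is not an ancestor of any other common ancestor — it is the merge base.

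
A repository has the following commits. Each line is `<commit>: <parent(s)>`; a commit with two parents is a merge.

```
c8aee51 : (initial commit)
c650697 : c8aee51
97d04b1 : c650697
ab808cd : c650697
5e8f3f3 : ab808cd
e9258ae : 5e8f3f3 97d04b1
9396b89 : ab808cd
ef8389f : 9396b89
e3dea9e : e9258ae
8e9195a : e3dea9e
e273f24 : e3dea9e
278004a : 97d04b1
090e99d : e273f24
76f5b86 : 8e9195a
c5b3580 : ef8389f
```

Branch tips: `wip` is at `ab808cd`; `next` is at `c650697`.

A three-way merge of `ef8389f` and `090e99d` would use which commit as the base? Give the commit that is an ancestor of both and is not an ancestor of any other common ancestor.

Ancestors of ef8389f: {9396b89, ab808cd, c650697, c8aee51, ef8389f}.
Ancestors of 090e99d: {090e99d, 5e8f3f3, 97d04b1, ab808cd, c650697, c8aee51, e273f24, e3dea9e, e9258ae}.
Common ancestors: {ab808cd, c650697, c8aee51}.
Among these, ab808cd is not an ancestor of any other common ancestor — it is the merge base.

ab808cd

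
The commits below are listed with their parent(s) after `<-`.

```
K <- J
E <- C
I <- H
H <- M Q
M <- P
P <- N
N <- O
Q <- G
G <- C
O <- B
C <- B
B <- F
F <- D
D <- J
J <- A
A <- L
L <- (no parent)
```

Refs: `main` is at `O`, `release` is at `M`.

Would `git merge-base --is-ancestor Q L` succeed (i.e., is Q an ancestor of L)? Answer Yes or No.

Ancestors of L: {L}.
Q is not in that set, so it is not an ancestor of L.

No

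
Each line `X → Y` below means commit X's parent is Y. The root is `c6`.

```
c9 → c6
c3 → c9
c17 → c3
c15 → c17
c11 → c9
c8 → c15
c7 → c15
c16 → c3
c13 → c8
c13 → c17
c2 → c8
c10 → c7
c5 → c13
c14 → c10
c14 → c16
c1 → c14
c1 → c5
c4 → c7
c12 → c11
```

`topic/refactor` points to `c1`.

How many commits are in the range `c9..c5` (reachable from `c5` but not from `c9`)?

6

Reachable from c5: {c13, c15, c17, c3, c5, c6, c8, c9}.
Reachable from c9: {c6, c9}.
In c5's history but not c9's: {c13, c15, c17, c3, c5, c8} — 6 commits.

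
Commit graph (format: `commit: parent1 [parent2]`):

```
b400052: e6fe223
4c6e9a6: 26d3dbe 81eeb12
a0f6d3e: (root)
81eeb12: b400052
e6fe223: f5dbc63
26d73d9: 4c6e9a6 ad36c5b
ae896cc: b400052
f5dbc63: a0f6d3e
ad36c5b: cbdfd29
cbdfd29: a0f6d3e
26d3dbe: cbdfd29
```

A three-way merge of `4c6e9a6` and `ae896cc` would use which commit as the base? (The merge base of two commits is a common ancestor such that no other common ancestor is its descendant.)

Ancestors of 4c6e9a6: {26d3dbe, 4c6e9a6, 81eeb12, a0f6d3e, b400052, cbdfd29, e6fe223, f5dbc63}.
Ancestors of ae896cc: {a0f6d3e, ae896cc, b400052, e6fe223, f5dbc63}.
Common ancestors: {a0f6d3e, b400052, e6fe223, f5dbc63}.
Among these, b400052 is not an ancestor of any other common ancestor — it is the merge base.

b400052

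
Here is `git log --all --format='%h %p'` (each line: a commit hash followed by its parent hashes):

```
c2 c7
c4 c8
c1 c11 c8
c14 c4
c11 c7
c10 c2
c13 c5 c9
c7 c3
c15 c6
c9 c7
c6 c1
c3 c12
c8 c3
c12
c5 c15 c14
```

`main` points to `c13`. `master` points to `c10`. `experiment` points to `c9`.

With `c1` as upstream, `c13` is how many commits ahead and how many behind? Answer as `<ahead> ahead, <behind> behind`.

Reachable from c13: {c1, c11, c12, c13, c14, c15, c3, c4, c5, c6, c7, c8, c9}.
Reachable from c1: {c1, c11, c12, c3, c7, c8}.
Only in c13's history (ahead): {c13, c14, c15, c4, c5, c6, c9} — 7.
Only in c1's history (behind): {} — 0.

7 ahead, 0 behind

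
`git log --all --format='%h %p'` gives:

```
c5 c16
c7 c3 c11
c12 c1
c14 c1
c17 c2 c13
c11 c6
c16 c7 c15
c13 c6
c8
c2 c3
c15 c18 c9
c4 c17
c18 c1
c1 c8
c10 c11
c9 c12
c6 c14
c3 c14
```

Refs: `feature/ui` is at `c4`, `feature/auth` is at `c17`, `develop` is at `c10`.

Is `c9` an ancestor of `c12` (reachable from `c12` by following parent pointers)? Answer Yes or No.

Ancestors of c12: {c1, c12, c8}.
c9 is not in that set, so it is not an ancestor of c12.

No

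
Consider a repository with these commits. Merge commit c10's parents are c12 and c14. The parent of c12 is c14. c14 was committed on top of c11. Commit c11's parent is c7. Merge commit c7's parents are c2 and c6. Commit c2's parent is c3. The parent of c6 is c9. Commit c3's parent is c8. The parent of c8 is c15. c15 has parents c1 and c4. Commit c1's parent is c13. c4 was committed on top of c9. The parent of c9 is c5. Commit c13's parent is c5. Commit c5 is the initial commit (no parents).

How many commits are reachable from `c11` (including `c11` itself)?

Walking parent pointers from c11: reachable set = {c1, c11, c13, c15, c2, c3, c4, c5, c6, c7, c8, c9}.
That is 12 commits.

12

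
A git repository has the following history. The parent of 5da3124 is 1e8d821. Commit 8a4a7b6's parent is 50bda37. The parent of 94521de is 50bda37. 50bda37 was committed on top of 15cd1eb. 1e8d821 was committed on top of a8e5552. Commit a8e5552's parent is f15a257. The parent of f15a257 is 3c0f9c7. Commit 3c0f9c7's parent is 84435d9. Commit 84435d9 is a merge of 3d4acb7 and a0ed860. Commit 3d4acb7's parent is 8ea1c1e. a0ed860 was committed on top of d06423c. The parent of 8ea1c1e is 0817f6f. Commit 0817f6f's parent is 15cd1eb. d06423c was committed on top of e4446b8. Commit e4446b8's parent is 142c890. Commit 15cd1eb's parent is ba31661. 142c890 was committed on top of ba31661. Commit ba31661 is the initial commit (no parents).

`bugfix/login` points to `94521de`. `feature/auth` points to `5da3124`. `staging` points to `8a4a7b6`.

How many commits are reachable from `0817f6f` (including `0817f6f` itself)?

Walking parent pointers from 0817f6f: reachable set = {0817f6f, 15cd1eb, ba31661}.
That is 3 commits.

3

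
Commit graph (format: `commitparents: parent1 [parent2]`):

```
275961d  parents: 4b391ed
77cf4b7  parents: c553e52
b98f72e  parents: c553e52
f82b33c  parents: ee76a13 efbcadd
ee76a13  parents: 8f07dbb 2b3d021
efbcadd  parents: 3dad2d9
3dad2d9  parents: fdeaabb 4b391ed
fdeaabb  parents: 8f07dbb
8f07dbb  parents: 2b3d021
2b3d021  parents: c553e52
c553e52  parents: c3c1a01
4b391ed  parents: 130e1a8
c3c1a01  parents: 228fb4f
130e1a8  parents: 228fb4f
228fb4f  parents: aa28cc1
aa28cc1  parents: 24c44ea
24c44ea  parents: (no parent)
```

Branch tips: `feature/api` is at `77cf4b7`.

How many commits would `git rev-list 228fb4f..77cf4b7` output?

3

Reachable from 77cf4b7: {228fb4f, 24c44ea, 77cf4b7, aa28cc1, c3c1a01, c553e52}.
Reachable from 228fb4f: {228fb4f, 24c44ea, aa28cc1}.
In 77cf4b7's history but not 228fb4f's: {77cf4b7, c3c1a01, c553e52} — 3 commits.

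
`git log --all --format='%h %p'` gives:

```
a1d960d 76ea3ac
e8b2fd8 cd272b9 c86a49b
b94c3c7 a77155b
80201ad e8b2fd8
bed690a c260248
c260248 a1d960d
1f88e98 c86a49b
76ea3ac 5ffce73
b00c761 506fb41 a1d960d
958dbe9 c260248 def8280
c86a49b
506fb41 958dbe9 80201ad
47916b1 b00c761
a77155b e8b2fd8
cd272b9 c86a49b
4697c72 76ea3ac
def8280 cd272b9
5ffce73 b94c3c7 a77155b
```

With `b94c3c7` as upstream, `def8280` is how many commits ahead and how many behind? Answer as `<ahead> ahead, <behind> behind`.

Reachable from def8280: {c86a49b, cd272b9, def8280}.
Reachable from b94c3c7: {a77155b, b94c3c7, c86a49b, cd272b9, e8b2fd8}.
Only in def8280's history (ahead): {def8280} — 1.
Only in b94c3c7's history (behind): {a77155b, b94c3c7, e8b2fd8} — 3.

1 ahead, 3 behind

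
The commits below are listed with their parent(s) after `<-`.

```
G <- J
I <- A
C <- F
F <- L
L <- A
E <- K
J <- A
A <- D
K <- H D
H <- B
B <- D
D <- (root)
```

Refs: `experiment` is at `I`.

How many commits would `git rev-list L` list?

Walking parent pointers from L: reachable set = {A, D, L}.
That is 3 commits.

3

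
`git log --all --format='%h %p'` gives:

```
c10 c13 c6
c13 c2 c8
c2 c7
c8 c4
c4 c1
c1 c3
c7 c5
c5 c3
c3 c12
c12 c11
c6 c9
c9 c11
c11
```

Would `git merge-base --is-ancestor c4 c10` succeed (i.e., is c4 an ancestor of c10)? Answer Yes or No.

Yes

Ancestors of c10 (commits reachable by following parents): {c1, c10, c11, c12, c13, c2, c3, c4, c5, c6, c7, c8, c9}.
c4 is in that set, so it is an ancestor of c10.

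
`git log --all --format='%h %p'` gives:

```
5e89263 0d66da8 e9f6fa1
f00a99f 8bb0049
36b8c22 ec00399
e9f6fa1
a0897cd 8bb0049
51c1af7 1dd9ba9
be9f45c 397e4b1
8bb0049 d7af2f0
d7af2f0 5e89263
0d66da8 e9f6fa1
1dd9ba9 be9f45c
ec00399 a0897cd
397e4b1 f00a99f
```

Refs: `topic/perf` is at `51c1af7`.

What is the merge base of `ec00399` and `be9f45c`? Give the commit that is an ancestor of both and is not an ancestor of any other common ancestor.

Ancestors of ec00399: {0d66da8, 5e89263, 8bb0049, a0897cd, d7af2f0, e9f6fa1, ec00399}.
Ancestors of be9f45c: {0d66da8, 397e4b1, 5e89263, 8bb0049, be9f45c, d7af2f0, e9f6fa1, f00a99f}.
Common ancestors: {0d66da8, 5e89263, 8bb0049, d7af2f0, e9f6fa1}.
Among these, 8bb0049 is not an ancestor of any other common ancestor — it is the merge base.

8bb0049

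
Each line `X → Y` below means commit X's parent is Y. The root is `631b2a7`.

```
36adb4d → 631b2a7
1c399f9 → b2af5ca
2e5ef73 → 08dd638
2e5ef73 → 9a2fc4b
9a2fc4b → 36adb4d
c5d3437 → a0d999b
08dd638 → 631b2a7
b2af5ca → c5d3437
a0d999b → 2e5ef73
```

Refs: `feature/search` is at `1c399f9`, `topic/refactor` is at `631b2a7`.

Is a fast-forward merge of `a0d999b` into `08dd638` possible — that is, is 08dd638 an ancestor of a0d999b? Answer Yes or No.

Yes

A fast-forward from 08dd638 to a0d999b is possible iff 08dd638 is an ancestor of a0d999b.
Ancestors of a0d999b: {08dd638, 2e5ef73, 36adb4d, 631b2a7, 9a2fc4b, a0d999b}.
08dd638 is among them, so fast-forward is possible.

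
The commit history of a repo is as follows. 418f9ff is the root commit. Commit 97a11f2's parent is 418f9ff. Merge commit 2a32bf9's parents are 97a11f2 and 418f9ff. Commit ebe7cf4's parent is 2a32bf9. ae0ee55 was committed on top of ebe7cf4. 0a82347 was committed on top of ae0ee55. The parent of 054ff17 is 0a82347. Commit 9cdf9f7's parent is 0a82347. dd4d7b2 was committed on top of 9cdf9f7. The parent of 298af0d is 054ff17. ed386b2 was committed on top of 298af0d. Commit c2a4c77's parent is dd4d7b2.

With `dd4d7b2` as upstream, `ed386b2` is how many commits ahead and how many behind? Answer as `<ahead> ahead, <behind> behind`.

3 ahead, 2 behind

Reachable from ed386b2: {054ff17, 0a82347, 298af0d, 2a32bf9, 418f9ff, 97a11f2, ae0ee55, ebe7cf4, ed386b2}.
Reachable from dd4d7b2: {0a82347, 2a32bf9, 418f9ff, 97a11f2, 9cdf9f7, ae0ee55, dd4d7b2, ebe7cf4}.
Only in ed386b2's history (ahead): {054ff17, 298af0d, ed386b2} — 3.
Only in dd4d7b2's history (behind): {9cdf9f7, dd4d7b2} — 2.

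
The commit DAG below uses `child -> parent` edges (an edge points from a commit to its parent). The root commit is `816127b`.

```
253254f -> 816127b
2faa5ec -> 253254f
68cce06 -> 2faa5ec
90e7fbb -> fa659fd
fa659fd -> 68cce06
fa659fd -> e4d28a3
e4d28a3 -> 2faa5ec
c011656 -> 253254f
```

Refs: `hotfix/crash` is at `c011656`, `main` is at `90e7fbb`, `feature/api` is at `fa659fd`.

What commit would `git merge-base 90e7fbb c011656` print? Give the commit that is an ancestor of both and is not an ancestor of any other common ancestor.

Ancestors of 90e7fbb: {253254f, 2faa5ec, 68cce06, 816127b, 90e7fbb, e4d28a3, fa659fd}.
Ancestors of c011656: {253254f, 816127b, c011656}.
Common ancestors: {253254f, 816127b}.
Among these, 253254f is not an ancestor of any other common ancestor — it is the merge base.

253254f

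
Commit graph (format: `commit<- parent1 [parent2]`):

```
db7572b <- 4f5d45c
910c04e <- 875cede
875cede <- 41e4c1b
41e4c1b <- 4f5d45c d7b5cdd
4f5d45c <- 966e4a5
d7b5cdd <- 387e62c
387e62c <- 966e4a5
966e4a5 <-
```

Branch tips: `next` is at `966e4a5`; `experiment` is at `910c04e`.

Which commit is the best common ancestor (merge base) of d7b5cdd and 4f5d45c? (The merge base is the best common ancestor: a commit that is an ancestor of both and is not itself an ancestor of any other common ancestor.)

Ancestors of d7b5cdd: {387e62c, 966e4a5, d7b5cdd}.
Ancestors of 4f5d45c: {4f5d45c, 966e4a5}.
Common ancestors: {966e4a5}.
The only common ancestor is 966e4a5, so it is the merge base.

966e4a5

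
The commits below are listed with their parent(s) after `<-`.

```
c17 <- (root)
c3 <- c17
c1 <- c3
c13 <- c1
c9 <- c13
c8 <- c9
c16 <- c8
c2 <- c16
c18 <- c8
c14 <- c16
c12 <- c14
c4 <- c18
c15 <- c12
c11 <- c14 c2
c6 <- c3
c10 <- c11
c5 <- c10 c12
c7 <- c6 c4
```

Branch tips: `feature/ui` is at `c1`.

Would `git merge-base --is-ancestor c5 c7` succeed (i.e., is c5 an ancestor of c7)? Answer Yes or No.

Ancestors of c7: {c1, c13, c17, c18, c3, c4, c6, c7, c8, c9}.
c5 is not in that set, so it is not an ancestor of c7.

No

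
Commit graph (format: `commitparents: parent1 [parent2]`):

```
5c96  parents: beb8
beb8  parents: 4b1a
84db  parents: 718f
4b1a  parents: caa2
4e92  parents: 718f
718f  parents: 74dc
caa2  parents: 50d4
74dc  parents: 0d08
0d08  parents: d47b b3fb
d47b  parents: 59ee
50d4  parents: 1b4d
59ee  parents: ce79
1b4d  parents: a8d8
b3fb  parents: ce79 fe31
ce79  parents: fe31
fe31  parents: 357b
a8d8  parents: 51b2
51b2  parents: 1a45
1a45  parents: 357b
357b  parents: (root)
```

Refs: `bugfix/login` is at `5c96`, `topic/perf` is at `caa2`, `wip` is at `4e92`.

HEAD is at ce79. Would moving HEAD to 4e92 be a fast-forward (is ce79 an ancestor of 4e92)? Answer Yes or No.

A fast-forward from ce79 to 4e92 is possible iff ce79 is an ancestor of 4e92.
Ancestors of 4e92: {0d08, 357b, 4e92, 59ee, 718f, 74dc, b3fb, ce79, d47b, fe31}.
ce79 is among them, so fast-forward is possible.

Yes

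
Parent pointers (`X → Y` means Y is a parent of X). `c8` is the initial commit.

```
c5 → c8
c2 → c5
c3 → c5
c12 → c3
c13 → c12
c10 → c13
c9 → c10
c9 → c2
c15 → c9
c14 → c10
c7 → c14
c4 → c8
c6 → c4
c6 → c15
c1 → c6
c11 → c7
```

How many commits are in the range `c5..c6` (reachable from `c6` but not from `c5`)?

Reachable from c6: {c10, c12, c13, c15, c2, c3, c4, c5, c6, c8, c9}.
Reachable from c5: {c5, c8}.
In c6's history but not c5's: {c10, c12, c13, c15, c2, c3, c4, c6, c9} — 9 commits.

9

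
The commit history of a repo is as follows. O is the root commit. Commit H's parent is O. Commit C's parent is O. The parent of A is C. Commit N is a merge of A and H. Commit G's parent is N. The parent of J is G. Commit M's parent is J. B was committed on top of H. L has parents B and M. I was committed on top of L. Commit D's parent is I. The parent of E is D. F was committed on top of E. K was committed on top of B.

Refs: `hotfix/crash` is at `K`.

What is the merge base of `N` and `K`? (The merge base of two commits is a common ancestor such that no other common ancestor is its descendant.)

H

Ancestors of N: {A, C, H, N, O}.
Ancestors of K: {B, H, K, O}.
Common ancestors: {H, O}.
Among these, H is not an ancestor of any other common ancestor — it is the merge base.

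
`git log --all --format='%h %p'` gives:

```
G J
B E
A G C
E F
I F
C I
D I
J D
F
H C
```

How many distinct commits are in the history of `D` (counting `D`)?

Walking parent pointers from D: reachable set = {D, F, I}.
That is 3 commits.

3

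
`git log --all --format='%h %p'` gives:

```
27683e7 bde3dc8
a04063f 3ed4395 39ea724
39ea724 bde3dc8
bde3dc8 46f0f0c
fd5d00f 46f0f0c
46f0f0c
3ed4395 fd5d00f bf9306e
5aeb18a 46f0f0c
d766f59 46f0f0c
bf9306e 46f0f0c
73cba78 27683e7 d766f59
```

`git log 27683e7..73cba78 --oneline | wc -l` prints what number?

Reachable from 73cba78: {27683e7, 46f0f0c, 73cba78, bde3dc8, d766f59}.
Reachable from 27683e7: {27683e7, 46f0f0c, bde3dc8}.
In 73cba78's history but not 27683e7's: {73cba78, d766f59} — 2 commits.

2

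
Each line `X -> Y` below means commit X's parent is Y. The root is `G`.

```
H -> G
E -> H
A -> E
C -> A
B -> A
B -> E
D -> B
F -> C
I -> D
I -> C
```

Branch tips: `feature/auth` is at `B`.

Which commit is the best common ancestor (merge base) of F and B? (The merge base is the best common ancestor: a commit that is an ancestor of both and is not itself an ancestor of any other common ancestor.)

A

Ancestors of F: {A, C, E, F, G, H}.
Ancestors of B: {A, B, E, G, H}.
Common ancestors: {A, E, G, H}.
Among these, A is not an ancestor of any other common ancestor — it is the merge base.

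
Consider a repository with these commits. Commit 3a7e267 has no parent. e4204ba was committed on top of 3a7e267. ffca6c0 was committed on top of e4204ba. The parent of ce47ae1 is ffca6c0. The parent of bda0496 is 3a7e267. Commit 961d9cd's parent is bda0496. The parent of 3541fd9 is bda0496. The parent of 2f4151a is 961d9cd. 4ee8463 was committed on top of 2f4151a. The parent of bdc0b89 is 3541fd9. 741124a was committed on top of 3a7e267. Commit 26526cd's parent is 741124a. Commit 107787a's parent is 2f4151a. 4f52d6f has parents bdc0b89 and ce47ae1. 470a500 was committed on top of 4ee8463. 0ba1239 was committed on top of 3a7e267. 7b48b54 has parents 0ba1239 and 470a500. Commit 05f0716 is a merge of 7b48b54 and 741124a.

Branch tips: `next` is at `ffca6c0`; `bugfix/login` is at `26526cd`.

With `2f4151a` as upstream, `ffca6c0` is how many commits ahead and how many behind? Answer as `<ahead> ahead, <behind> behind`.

2 ahead, 3 behind

Reachable from ffca6c0: {3a7e267, e4204ba, ffca6c0}.
Reachable from 2f4151a: {2f4151a, 3a7e267, 961d9cd, bda0496}.
Only in ffca6c0's history (ahead): {e4204ba, ffca6c0} — 2.
Only in 2f4151a's history (behind): {2f4151a, 961d9cd, bda0496} — 3.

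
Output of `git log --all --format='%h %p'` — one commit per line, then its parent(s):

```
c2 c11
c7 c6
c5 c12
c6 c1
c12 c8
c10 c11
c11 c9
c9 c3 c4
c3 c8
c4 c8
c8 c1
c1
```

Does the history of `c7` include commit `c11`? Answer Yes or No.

Ancestors of c7: {c1, c6, c7}.
c11 is not in that set, so it is not an ancestor of c7.

No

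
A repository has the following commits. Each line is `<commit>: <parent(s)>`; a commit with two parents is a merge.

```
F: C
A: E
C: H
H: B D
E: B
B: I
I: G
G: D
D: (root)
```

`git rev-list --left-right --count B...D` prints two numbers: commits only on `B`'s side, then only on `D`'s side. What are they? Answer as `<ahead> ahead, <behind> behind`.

Reachable from B: {B, D, G, I}.
Reachable from D: {D}.
Only in B's history (ahead): {B, G, I} — 3.
Only in D's history (behind): {} — 0.

3 ahead, 0 behind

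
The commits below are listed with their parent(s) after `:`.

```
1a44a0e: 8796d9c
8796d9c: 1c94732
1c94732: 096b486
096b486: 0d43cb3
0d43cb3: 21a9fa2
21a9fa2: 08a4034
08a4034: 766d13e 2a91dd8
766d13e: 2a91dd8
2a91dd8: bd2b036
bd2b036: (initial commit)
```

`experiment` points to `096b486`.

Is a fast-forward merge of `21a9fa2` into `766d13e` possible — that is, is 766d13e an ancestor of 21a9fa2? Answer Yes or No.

A fast-forward from 766d13e to 21a9fa2 is possible iff 766d13e is an ancestor of 21a9fa2.
Ancestors of 21a9fa2: {08a4034, 21a9fa2, 2a91dd8, 766d13e, bd2b036}.
766d13e is among them, so fast-forward is possible.

Yes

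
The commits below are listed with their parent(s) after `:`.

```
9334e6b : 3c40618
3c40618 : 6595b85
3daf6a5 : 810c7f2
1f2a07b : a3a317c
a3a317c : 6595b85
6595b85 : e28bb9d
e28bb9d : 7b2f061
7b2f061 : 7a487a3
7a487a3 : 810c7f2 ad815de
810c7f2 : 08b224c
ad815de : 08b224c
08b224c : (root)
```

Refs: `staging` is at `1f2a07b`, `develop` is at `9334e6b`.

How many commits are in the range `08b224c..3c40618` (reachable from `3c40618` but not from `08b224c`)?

7

Reachable from 3c40618: {08b224c, 3c40618, 6595b85, 7a487a3, 7b2f061, 810c7f2, ad815de, e28bb9d}.
Reachable from 08b224c: {08b224c}.
In 3c40618's history but not 08b224c's: {3c40618, 6595b85, 7a487a3, 7b2f061, 810c7f2, ad815de, e28bb9d} — 7 commits.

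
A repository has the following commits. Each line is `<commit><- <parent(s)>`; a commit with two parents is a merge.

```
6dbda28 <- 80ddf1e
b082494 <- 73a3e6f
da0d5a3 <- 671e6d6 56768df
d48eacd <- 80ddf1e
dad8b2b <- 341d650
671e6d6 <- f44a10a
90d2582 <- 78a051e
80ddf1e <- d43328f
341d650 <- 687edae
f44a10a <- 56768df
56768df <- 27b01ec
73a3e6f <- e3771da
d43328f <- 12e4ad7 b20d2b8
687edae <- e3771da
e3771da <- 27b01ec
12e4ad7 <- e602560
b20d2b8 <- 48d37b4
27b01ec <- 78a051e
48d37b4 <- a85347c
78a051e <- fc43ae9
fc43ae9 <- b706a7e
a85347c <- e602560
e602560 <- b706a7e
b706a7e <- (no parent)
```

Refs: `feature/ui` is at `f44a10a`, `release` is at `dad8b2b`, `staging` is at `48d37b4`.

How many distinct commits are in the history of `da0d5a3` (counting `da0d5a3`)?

Walking parent pointers from da0d5a3: reachable set = {27b01ec, 56768df, 671e6d6, 78a051e, b706a7e, da0d5a3, f44a10a, fc43ae9}.
That is 8 commits.

8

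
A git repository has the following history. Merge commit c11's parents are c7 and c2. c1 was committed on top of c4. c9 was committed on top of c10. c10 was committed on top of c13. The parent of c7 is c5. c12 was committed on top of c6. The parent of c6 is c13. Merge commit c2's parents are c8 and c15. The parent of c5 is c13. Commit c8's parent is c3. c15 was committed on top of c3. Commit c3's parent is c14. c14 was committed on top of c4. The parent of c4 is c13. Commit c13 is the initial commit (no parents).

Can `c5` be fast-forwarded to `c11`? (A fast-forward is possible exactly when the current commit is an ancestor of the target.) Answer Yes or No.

Yes

A fast-forward from c5 to c11 is possible iff c5 is an ancestor of c11.
Ancestors of c11: {c11, c13, c14, c15, c2, c3, c4, c5, c7, c8}.
c5 is among them, so fast-forward is possible.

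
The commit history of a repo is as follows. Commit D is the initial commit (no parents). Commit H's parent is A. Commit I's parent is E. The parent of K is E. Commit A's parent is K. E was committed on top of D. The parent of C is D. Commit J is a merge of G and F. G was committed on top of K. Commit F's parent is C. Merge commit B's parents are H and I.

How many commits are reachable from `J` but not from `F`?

4

Reachable from J: {C, D, E, F, G, J, K}.
Reachable from F: {C, D, F}.
In J's history but not F's: {E, G, J, K} — 4 commits.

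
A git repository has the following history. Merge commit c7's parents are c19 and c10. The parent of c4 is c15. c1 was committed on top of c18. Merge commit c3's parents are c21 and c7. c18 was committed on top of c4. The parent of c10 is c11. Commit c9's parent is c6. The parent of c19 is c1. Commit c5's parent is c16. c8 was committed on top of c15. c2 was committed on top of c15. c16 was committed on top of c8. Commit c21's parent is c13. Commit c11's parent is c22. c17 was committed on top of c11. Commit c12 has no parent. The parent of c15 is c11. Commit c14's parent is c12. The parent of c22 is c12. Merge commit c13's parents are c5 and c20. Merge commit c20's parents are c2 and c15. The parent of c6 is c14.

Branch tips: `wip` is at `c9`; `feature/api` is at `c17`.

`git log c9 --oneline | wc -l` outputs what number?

Walking parent pointers from c9: reachable set = {c12, c14, c6, c9}.
That is 4 commits.

4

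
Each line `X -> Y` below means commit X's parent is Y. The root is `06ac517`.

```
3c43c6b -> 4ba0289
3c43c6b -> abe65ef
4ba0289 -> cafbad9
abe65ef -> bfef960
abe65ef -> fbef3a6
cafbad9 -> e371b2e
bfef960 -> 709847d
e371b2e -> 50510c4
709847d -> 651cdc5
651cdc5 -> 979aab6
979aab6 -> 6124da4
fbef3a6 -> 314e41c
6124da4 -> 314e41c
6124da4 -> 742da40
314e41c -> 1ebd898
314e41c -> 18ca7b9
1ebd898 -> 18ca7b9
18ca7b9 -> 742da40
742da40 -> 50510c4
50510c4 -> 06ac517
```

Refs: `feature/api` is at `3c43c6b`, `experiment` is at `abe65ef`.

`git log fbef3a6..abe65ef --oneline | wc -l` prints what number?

Reachable from abe65ef: {06ac517, 18ca7b9, 1ebd898, 314e41c, 50510c4, 6124da4, 651cdc5, 709847d, 742da40, 979aab6, abe65ef, bfef960, fbef3a6}.
Reachable from fbef3a6: {06ac517, 18ca7b9, 1ebd898, 314e41c, 50510c4, 742da40, fbef3a6}.
In abe65ef's history but not fbef3a6's: {6124da4, 651cdc5, 709847d, 979aab6, abe65ef, bfef960} — 6 commits.

6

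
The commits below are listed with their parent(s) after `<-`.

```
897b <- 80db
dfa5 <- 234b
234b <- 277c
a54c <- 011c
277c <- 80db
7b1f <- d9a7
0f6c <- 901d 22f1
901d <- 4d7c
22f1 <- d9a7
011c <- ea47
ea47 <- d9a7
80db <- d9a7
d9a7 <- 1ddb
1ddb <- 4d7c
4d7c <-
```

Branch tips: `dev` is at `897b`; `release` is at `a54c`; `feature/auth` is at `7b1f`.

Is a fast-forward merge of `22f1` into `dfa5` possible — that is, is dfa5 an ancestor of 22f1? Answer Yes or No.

A fast-forward from dfa5 to 22f1 is possible iff dfa5 is an ancestor of 22f1.
Ancestors of 22f1: {1ddb, 22f1, 4d7c, d9a7}.
dfa5 is not among them, so fast-forward is not possible.

No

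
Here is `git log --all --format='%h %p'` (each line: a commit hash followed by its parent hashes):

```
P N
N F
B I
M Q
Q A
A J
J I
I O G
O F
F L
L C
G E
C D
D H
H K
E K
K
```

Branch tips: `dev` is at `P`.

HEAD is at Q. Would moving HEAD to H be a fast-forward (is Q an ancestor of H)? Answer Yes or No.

No

A fast-forward from Q to H is possible iff Q is an ancestor of H.
Ancestors of H: {H, K}.
Q is not among them, so fast-forward is not possible.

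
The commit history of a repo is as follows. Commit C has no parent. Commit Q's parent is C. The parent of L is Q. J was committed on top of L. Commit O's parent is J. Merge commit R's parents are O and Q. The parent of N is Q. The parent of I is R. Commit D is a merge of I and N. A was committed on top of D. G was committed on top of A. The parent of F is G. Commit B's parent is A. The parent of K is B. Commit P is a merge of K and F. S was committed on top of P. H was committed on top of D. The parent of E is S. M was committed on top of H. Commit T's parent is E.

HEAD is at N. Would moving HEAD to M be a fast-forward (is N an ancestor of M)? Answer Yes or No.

Yes

A fast-forward from N to M is possible iff N is an ancestor of M.
Ancestors of M: {C, D, H, I, J, L, M, N, O, Q, R}.
N is among them, so fast-forward is possible.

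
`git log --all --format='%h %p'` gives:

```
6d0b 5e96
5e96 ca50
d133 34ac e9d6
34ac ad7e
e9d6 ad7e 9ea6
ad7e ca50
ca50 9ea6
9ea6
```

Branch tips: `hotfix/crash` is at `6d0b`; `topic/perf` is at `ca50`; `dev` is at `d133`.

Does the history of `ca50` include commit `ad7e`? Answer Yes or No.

Ancestors of ca50: {9ea6, ca50}.
ad7e is not in that set, so it is not an ancestor of ca50.

No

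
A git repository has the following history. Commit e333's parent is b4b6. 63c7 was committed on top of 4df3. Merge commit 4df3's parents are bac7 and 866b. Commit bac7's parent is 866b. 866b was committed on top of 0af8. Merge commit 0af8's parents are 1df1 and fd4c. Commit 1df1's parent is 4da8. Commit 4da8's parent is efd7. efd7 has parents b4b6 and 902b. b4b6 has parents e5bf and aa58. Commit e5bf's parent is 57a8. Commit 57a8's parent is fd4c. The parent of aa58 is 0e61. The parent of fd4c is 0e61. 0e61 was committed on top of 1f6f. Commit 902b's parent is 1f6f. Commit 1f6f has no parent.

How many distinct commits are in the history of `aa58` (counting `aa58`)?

Walking parent pointers from aa58: reachable set = {0e61, 1f6f, aa58}.
That is 3 commits.

3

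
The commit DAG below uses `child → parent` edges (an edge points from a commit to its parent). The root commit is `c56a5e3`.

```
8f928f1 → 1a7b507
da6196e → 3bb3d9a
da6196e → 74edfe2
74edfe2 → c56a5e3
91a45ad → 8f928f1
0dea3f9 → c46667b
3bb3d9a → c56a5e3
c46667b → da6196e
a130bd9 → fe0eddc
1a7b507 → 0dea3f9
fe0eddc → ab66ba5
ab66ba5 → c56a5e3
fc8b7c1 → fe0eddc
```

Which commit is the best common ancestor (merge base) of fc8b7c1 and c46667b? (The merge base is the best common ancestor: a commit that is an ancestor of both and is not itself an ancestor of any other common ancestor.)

c56a5e3

Ancestors of fc8b7c1: {ab66ba5, c56a5e3, fc8b7c1, fe0eddc}.
Ancestors of c46667b: {3bb3d9a, 74edfe2, c46667b, c56a5e3, da6196e}.
Common ancestors: {c56a5e3}.
The only common ancestor is c56a5e3, so it is the merge base.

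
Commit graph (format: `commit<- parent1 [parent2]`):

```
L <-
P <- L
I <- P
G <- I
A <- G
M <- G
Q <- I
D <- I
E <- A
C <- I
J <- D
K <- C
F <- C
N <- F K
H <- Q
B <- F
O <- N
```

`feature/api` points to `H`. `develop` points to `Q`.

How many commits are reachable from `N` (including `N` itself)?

Walking parent pointers from N: reachable set = {C, F, I, K, L, N, P}.
That is 7 commits.

7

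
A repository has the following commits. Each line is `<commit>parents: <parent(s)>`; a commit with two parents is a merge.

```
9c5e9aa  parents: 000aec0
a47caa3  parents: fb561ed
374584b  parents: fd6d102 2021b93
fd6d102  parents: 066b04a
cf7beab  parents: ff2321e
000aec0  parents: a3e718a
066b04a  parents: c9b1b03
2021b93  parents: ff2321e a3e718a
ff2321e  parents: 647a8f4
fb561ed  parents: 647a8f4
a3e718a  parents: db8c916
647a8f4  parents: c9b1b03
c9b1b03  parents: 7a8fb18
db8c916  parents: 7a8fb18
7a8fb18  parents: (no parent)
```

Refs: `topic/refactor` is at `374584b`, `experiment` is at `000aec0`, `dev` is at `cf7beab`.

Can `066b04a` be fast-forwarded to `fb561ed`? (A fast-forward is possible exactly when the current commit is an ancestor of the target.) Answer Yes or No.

A fast-forward from 066b04a to fb561ed is possible iff 066b04a is an ancestor of fb561ed.
Ancestors of fb561ed: {647a8f4, 7a8fb18, c9b1b03, fb561ed}.
066b04a is not among them, so fast-forward is not possible.

No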